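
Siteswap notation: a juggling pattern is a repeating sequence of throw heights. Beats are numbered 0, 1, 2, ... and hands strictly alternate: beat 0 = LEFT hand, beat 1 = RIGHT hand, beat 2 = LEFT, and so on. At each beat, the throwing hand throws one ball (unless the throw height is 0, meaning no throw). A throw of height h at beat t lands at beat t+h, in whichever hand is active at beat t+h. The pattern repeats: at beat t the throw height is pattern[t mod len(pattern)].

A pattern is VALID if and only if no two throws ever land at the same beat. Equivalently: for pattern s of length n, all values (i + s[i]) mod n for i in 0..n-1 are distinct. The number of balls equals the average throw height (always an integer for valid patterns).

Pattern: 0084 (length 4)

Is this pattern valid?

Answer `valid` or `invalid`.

Answer: valid

Derivation:
i=0: (i + s[i]) mod n = (0 + 0) mod 4 = 0
i=1: (i + s[i]) mod n = (1 + 0) mod 4 = 1
i=2: (i + s[i]) mod n = (2 + 8) mod 4 = 2
i=3: (i + s[i]) mod n = (3 + 4) mod 4 = 3
Residues: [0, 1, 2, 3], distinct: True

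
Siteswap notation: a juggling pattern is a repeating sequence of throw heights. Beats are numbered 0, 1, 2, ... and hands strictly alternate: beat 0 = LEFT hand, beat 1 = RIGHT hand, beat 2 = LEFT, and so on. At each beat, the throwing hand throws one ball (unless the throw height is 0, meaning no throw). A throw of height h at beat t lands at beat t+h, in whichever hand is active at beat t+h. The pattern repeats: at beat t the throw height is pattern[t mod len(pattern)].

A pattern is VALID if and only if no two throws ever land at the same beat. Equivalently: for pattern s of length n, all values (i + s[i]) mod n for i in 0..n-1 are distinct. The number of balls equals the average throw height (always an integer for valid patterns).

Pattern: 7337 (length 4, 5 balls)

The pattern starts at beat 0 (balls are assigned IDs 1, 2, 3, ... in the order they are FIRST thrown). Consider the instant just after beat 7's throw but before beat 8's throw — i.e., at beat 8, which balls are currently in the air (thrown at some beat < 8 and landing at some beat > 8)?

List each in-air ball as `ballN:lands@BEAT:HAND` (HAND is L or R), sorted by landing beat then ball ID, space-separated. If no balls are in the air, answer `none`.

Answer: ball5:lands@9:R ball4:lands@10:L ball2:lands@11:R ball1:lands@14:L

Derivation:
Beat 0 (L): throw ball1 h=7 -> lands@7:R; in-air after throw: [b1@7:R]
Beat 1 (R): throw ball2 h=3 -> lands@4:L; in-air after throw: [b2@4:L b1@7:R]
Beat 2 (L): throw ball3 h=3 -> lands@5:R; in-air after throw: [b2@4:L b3@5:R b1@7:R]
Beat 3 (R): throw ball4 h=7 -> lands@10:L; in-air after throw: [b2@4:L b3@5:R b1@7:R b4@10:L]
Beat 4 (L): throw ball2 h=7 -> lands@11:R; in-air after throw: [b3@5:R b1@7:R b4@10:L b2@11:R]
Beat 5 (R): throw ball3 h=3 -> lands@8:L; in-air after throw: [b1@7:R b3@8:L b4@10:L b2@11:R]
Beat 6 (L): throw ball5 h=3 -> lands@9:R; in-air after throw: [b1@7:R b3@8:L b5@9:R b4@10:L b2@11:R]
Beat 7 (R): throw ball1 h=7 -> lands@14:L; in-air after throw: [b3@8:L b5@9:R b4@10:L b2@11:R b1@14:L]
Beat 8 (L): throw ball3 h=7 -> lands@15:R; in-air after throw: [b5@9:R b4@10:L b2@11:R b1@14:L b3@15:R]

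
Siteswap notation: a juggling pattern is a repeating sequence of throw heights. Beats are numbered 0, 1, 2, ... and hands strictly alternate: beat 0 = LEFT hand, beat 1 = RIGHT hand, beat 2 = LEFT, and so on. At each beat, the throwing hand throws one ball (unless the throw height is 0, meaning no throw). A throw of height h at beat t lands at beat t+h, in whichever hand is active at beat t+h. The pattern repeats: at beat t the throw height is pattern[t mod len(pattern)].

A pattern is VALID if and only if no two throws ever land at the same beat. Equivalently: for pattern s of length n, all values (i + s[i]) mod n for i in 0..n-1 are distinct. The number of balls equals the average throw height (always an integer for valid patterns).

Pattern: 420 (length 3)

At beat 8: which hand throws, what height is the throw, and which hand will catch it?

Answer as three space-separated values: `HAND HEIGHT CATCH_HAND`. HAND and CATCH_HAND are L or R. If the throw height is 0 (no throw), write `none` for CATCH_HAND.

Answer: L 0 none

Derivation:
Beat 8: 8 mod 2 = 0, so hand = L
Throw height = pattern[8 mod 3] = pattern[2] = 0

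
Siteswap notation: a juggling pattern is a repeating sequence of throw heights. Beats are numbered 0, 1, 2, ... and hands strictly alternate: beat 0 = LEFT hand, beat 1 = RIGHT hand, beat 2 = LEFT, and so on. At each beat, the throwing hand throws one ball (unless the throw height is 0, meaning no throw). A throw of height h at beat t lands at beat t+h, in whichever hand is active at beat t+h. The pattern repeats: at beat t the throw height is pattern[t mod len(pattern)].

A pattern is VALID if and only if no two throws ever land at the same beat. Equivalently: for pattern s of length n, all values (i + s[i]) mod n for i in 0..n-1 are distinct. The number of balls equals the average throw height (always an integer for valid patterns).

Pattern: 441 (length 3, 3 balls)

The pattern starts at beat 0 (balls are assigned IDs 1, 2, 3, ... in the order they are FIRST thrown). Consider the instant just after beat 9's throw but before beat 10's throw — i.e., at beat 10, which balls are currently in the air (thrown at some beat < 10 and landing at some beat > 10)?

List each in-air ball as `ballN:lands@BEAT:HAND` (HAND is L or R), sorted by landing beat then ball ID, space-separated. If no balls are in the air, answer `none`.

Answer: ball3:lands@11:R ball1:lands@13:R

Derivation:
Beat 0 (L): throw ball1 h=4 -> lands@4:L; in-air after throw: [b1@4:L]
Beat 1 (R): throw ball2 h=4 -> lands@5:R; in-air after throw: [b1@4:L b2@5:R]
Beat 2 (L): throw ball3 h=1 -> lands@3:R; in-air after throw: [b3@3:R b1@4:L b2@5:R]
Beat 3 (R): throw ball3 h=4 -> lands@7:R; in-air after throw: [b1@4:L b2@5:R b3@7:R]
Beat 4 (L): throw ball1 h=4 -> lands@8:L; in-air after throw: [b2@5:R b3@7:R b1@8:L]
Beat 5 (R): throw ball2 h=1 -> lands@6:L; in-air after throw: [b2@6:L b3@7:R b1@8:L]
Beat 6 (L): throw ball2 h=4 -> lands@10:L; in-air after throw: [b3@7:R b1@8:L b2@10:L]
Beat 7 (R): throw ball3 h=4 -> lands@11:R; in-air after throw: [b1@8:L b2@10:L b3@11:R]
Beat 8 (L): throw ball1 h=1 -> lands@9:R; in-air after throw: [b1@9:R b2@10:L b3@11:R]
Beat 9 (R): throw ball1 h=4 -> lands@13:R; in-air after throw: [b2@10:L b3@11:R b1@13:R]
Beat 10 (L): throw ball2 h=4 -> lands@14:L; in-air after throw: [b3@11:R b1@13:R b2@14:L]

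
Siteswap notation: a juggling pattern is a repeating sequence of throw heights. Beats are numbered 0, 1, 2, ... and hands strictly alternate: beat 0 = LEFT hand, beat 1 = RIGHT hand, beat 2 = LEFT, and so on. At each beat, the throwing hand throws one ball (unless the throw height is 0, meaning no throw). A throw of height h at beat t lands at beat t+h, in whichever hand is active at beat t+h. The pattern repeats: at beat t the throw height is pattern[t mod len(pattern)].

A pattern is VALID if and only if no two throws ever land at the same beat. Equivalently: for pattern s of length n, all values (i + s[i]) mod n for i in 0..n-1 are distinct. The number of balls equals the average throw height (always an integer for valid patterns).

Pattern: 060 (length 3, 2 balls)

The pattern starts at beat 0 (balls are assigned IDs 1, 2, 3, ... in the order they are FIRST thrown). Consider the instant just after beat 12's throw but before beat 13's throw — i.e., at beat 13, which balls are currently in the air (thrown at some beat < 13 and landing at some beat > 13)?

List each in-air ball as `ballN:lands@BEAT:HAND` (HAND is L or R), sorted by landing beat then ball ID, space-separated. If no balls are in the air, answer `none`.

Beat 1 (R): throw ball1 h=6 -> lands@7:R; in-air after throw: [b1@7:R]
Beat 4 (L): throw ball2 h=6 -> lands@10:L; in-air after throw: [b1@7:R b2@10:L]
Beat 7 (R): throw ball1 h=6 -> lands@13:R; in-air after throw: [b2@10:L b1@13:R]
Beat 10 (L): throw ball2 h=6 -> lands@16:L; in-air after throw: [b1@13:R b2@16:L]
Beat 13 (R): throw ball1 h=6 -> lands@19:R; in-air after throw: [b2@16:L b1@19:R]

Answer: ball2:lands@16:L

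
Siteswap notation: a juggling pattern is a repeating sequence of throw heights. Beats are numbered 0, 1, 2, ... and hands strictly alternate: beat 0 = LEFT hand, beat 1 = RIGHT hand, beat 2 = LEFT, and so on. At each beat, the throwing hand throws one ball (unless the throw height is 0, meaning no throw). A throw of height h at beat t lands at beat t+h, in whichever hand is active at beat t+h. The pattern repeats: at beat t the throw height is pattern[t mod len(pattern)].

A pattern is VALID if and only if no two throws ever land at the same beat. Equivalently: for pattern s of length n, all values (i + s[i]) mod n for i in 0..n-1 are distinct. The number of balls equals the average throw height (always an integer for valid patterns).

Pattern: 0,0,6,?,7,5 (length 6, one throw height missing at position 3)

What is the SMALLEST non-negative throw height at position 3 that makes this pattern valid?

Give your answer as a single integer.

i=0: (0 + 0) mod 6 = 0
i=1: (1 + 0) mod 6 = 1
i=2: (2 + 6) mod 6 = 2
i=3: s[i]=? (unknown)
i=4: (4 + 7) mod 6 = 5
i=5: (5 + 5) mod 6 = 4
Known residues: [0, 1, 2, 4, 5]; need a permutation of 0..5, so missing residue r = 3
Need (3 + s) mod 6 = 3; smallest s = (3 - 3) mod 6 = 0

Answer: 0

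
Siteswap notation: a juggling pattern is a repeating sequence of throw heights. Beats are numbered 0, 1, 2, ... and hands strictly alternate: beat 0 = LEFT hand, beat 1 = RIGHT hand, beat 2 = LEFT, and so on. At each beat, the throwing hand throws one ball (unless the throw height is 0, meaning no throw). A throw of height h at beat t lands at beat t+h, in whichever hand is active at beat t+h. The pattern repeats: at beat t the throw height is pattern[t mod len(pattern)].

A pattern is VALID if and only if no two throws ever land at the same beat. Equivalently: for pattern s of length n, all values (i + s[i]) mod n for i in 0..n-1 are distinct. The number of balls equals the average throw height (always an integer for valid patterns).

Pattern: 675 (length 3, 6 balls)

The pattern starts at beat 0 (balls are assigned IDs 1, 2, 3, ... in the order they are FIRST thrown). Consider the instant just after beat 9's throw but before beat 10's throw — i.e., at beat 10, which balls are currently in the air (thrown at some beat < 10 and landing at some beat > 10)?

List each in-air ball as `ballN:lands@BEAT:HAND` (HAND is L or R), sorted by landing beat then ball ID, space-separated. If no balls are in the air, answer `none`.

Beat 0 (L): throw ball1 h=6 -> lands@6:L; in-air after throw: [b1@6:L]
Beat 1 (R): throw ball2 h=7 -> lands@8:L; in-air after throw: [b1@6:L b2@8:L]
Beat 2 (L): throw ball3 h=5 -> lands@7:R; in-air after throw: [b1@6:L b3@7:R b2@8:L]
Beat 3 (R): throw ball4 h=6 -> lands@9:R; in-air after throw: [b1@6:L b3@7:R b2@8:L b4@9:R]
Beat 4 (L): throw ball5 h=7 -> lands@11:R; in-air after throw: [b1@6:L b3@7:R b2@8:L b4@9:R b5@11:R]
Beat 5 (R): throw ball6 h=5 -> lands@10:L; in-air after throw: [b1@6:L b3@7:R b2@8:L b4@9:R b6@10:L b5@11:R]
Beat 6 (L): throw ball1 h=6 -> lands@12:L; in-air after throw: [b3@7:R b2@8:L b4@9:R b6@10:L b5@11:R b1@12:L]
Beat 7 (R): throw ball3 h=7 -> lands@14:L; in-air after throw: [b2@8:L b4@9:R b6@10:L b5@11:R b1@12:L b3@14:L]
Beat 8 (L): throw ball2 h=5 -> lands@13:R; in-air after throw: [b4@9:R b6@10:L b5@11:R b1@12:L b2@13:R b3@14:L]
Beat 9 (R): throw ball4 h=6 -> lands@15:R; in-air after throw: [b6@10:L b5@11:R b1@12:L b2@13:R b3@14:L b4@15:R]
Beat 10 (L): throw ball6 h=7 -> lands@17:R; in-air after throw: [b5@11:R b1@12:L b2@13:R b3@14:L b4@15:R b6@17:R]

Answer: ball5:lands@11:R ball1:lands@12:L ball2:lands@13:R ball3:lands@14:L ball4:lands@15:R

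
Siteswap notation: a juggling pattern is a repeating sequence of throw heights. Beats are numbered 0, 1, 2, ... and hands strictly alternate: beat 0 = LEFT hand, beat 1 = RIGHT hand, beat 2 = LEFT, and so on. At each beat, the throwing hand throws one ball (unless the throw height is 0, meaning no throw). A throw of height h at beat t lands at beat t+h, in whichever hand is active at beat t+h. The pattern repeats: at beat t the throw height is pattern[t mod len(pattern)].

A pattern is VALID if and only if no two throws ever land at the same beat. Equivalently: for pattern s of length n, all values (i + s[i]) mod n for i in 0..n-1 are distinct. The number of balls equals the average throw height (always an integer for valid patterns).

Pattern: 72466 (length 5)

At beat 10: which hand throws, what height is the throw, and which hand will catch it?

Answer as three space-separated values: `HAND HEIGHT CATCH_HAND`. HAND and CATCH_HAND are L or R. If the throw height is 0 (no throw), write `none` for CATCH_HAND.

Answer: L 7 R

Derivation:
Beat 10: 10 mod 2 = 0, so hand = L
Throw height = pattern[10 mod 5] = pattern[0] = 7
Lands at beat 10+7=17, 17 mod 2 = 1, so catch hand = R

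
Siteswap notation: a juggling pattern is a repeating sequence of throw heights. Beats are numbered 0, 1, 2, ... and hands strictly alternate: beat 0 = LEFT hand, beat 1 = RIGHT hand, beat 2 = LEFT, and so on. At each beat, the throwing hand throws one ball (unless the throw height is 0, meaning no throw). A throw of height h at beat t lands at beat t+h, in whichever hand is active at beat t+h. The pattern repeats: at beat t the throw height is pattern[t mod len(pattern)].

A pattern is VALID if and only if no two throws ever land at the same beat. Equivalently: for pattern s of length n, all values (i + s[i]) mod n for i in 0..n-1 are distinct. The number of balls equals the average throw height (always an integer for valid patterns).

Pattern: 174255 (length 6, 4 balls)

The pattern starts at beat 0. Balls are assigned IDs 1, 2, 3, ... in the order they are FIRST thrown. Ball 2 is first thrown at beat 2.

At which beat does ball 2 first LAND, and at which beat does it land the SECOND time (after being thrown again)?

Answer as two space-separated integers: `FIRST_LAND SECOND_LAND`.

Beat 0 (L): throw ball1 h=1 -> lands@1:R; in-air after throw: [b1@1:R]
Beat 1 (R): throw ball1 h=7 -> lands@8:L; in-air after throw: [b1@8:L]
Beat 2 (L): throw ball2 h=4 -> lands@6:L; in-air after throw: [b2@6:L b1@8:L]
Beat 3 (R): throw ball3 h=2 -> lands@5:R; in-air after throw: [b3@5:R b2@6:L b1@8:L]
Beat 4 (L): throw ball4 h=5 -> lands@9:R; in-air after throw: [b3@5:R b2@6:L b1@8:L b4@9:R]
Beat 5 (R): throw ball3 h=5 -> lands@10:L; in-air after throw: [b2@6:L b1@8:L b4@9:R b3@10:L]
Beat 6 (L): throw ball2 h=1 -> lands@7:R; in-air after throw: [b2@7:R b1@8:L b4@9:R b3@10:L]
Beat 7 (R): throw ball2 h=7 -> lands@14:L; in-air after throw: [b1@8:L b4@9:R b3@10:L b2@14:L]
Ball 2: thrown@2 h=4 -> first land @6; rethrown@6 h=1 -> second land @7

Answer: 6 7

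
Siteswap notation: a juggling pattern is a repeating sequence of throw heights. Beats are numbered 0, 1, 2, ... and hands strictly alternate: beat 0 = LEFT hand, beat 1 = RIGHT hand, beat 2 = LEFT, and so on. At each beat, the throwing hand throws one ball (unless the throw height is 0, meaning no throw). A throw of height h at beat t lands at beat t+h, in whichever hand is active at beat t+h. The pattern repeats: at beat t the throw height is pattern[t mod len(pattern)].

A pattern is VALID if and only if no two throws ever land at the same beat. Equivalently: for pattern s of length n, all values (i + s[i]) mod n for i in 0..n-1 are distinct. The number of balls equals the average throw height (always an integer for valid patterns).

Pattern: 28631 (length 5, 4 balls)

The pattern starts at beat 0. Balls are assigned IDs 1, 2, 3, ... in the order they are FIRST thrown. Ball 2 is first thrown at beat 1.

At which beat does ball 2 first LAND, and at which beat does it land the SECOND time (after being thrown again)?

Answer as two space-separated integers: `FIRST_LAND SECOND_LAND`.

Answer: 9 10

Derivation:
Beat 0 (L): throw ball1 h=2 -> lands@2:L; in-air after throw: [b1@2:L]
Beat 1 (R): throw ball2 h=8 -> lands@9:R; in-air after throw: [b1@2:L b2@9:R]
Beat 2 (L): throw ball1 h=6 -> lands@8:L; in-air after throw: [b1@8:L b2@9:R]
Beat 3 (R): throw ball3 h=3 -> lands@6:L; in-air after throw: [b3@6:L b1@8:L b2@9:R]
Beat 4 (L): throw ball4 h=1 -> lands@5:R; in-air after throw: [b4@5:R b3@6:L b1@8:L b2@9:R]
Beat 5 (R): throw ball4 h=2 -> lands@7:R; in-air after throw: [b3@6:L b4@7:R b1@8:L b2@9:R]
Beat 6 (L): throw ball3 h=8 -> lands@14:L; in-air after throw: [b4@7:R b1@8:L b2@9:R b3@14:L]
Beat 7 (R): throw ball4 h=6 -> lands@13:R; in-air after throw: [b1@8:L b2@9:R b4@13:R b3@14:L]
Beat 8 (L): throw ball1 h=3 -> lands@11:R; in-air after throw: [b2@9:R b1@11:R b4@13:R b3@14:L]
Beat 9 (R): throw ball2 h=1 -> lands@10:L; in-air after throw: [b2@10:L b1@11:R b4@13:R b3@14:L]
Beat 10 (L): throw ball2 h=2 -> lands@12:L; in-air after throw: [b1@11:R b2@12:L b4@13:R b3@14:L]
Ball 2: thrown@1 h=8 -> first land @9; rethrown@9 h=1 -> second land @10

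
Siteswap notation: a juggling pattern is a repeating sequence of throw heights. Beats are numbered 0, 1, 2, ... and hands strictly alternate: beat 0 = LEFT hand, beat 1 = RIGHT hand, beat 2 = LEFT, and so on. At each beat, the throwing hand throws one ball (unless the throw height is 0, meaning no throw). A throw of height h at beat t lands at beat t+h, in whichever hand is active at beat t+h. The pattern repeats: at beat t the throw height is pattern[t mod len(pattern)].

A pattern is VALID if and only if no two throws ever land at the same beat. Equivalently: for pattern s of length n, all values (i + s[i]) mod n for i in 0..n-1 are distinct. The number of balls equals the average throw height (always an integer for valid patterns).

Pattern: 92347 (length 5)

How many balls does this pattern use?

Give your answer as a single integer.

Pattern = [9, 2, 3, 4, 7], length n = 5
  position 0: throw height = 9, running sum = 9
  position 1: throw height = 2, running sum = 11
  position 2: throw height = 3, running sum = 14
  position 3: throw height = 4, running sum = 18
  position 4: throw height = 7, running sum = 25
Total sum = 25; balls = sum / n = 25 / 5 = 5

Answer: 5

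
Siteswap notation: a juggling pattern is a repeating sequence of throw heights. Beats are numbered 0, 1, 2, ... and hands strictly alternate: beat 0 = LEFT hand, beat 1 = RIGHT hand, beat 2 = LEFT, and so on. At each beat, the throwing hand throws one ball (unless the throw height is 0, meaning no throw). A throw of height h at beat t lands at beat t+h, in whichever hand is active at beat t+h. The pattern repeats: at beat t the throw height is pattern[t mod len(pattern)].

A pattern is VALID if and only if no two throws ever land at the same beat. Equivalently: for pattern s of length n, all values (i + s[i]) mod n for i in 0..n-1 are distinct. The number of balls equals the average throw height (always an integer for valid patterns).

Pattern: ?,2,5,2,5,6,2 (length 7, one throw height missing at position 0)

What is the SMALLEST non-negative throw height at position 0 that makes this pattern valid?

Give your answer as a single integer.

i=0: s[i]=? (unknown)
i=1: (1 + 2) mod 7 = 3
i=2: (2 + 5) mod 7 = 0
i=3: (3 + 2) mod 7 = 5
i=4: (4 + 5) mod 7 = 2
i=5: (5 + 6) mod 7 = 4
i=6: (6 + 2) mod 7 = 1
Known residues: [0, 1, 2, 3, 4, 5]; need a permutation of 0..6, so missing residue r = 6
Need (0 + s) mod 7 = 6; smallest s = (6 - 0) mod 7 = 6

Answer: 6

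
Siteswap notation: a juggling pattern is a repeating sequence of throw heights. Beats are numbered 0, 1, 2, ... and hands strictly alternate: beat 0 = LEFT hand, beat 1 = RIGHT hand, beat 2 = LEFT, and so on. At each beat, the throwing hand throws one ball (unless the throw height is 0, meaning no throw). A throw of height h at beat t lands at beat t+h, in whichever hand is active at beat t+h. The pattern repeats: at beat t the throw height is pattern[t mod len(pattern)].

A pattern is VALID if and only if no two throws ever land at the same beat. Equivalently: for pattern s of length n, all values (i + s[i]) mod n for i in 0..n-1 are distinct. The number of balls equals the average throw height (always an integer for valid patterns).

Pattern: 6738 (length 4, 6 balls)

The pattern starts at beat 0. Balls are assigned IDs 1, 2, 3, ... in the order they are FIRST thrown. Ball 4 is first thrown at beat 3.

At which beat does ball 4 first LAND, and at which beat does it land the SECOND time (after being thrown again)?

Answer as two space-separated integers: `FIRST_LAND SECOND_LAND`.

Answer: 11 19

Derivation:
Beat 0 (L): throw ball1 h=6 -> lands@6:L; in-air after throw: [b1@6:L]
Beat 1 (R): throw ball2 h=7 -> lands@8:L; in-air after throw: [b1@6:L b2@8:L]
Beat 2 (L): throw ball3 h=3 -> lands@5:R; in-air after throw: [b3@5:R b1@6:L b2@8:L]
Beat 3 (R): throw ball4 h=8 -> lands@11:R; in-air after throw: [b3@5:R b1@6:L b2@8:L b4@11:R]
Beat 4 (L): throw ball5 h=6 -> lands@10:L; in-air after throw: [b3@5:R b1@6:L b2@8:L b5@10:L b4@11:R]
Beat 5 (R): throw ball3 h=7 -> lands@12:L; in-air after throw: [b1@6:L b2@8:L b5@10:L b4@11:R b3@12:L]
Beat 6 (L): throw ball1 h=3 -> lands@9:R; in-air after throw: [b2@8:L b1@9:R b5@10:L b4@11:R b3@12:L]
Beat 7 (R): throw ball6 h=8 -> lands@15:R; in-air after throw: [b2@8:L b1@9:R b5@10:L b4@11:R b3@12:L b6@15:R]
Beat 8 (L): throw ball2 h=6 -> lands@14:L; in-air after throw: [b1@9:R b5@10:L b4@11:R b3@12:L b2@14:L b6@15:R]
Beat 9 (R): throw ball1 h=7 -> lands@16:L; in-air after throw: [b5@10:L b4@11:R b3@12:L b2@14:L b6@15:R b1@16:L]
Beat 10 (L): throw ball5 h=3 -> lands@13:R; in-air after throw: [b4@11:R b3@12:L b5@13:R b2@14:L b6@15:R b1@16:L]
Beat 11 (R): throw ball4 h=8 -> lands@19:R; in-air after throw: [b3@12:L b5@13:R b2@14:L b6@15:R b1@16:L b4@19:R]
Beat 12 (L): throw ball3 h=6 -> lands@18:L; in-air after throw: [b5@13:R b2@14:L b6@15:R b1@16:L b3@18:L b4@19:R]
Beat 13 (R): throw ball5 h=7 -> lands@20:L; in-air after throw: [b2@14:L b6@15:R b1@16:L b3@18:L b4@19:R b5@20:L]
Ball 4: thrown@3 h=8 -> first land @11; rethrown@11 h=8 -> second land @19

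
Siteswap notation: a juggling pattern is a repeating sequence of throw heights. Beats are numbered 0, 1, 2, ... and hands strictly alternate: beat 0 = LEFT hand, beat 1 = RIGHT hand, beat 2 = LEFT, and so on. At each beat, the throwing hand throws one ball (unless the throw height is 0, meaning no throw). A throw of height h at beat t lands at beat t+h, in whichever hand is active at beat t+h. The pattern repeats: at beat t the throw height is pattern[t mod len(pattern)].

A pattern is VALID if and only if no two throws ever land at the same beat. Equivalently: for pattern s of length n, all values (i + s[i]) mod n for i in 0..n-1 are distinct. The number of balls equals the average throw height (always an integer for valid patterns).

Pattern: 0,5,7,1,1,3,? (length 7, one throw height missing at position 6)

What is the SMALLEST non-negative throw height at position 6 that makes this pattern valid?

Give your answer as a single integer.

i=0: (0 + 0) mod 7 = 0
i=1: (1 + 5) mod 7 = 6
i=2: (2 + 7) mod 7 = 2
i=3: (3 + 1) mod 7 = 4
i=4: (4 + 1) mod 7 = 5
i=5: (5 + 3) mod 7 = 1
i=6: s[i]=? (unknown)
Known residues: [0, 1, 2, 4, 5, 6]; need a permutation of 0..6, so missing residue r = 3
Need (6 + s) mod 7 = 3; smallest s = (3 - 6) mod 7 = 4

Answer: 4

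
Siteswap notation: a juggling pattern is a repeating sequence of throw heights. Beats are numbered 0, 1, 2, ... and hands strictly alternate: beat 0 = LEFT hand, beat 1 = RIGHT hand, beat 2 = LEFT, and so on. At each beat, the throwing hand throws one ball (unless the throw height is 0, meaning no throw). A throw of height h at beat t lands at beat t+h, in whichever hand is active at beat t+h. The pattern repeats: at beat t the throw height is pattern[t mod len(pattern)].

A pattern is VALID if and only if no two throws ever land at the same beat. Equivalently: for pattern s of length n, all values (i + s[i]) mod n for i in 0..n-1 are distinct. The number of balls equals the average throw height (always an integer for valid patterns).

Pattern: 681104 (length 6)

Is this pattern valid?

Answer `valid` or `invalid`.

Answer: invalid

Derivation:
i=0: (i + s[i]) mod n = (0 + 6) mod 6 = 0
i=1: (i + s[i]) mod n = (1 + 8) mod 6 = 3
i=2: (i + s[i]) mod n = (2 + 1) mod 6 = 3
i=3: (i + s[i]) mod n = (3 + 1) mod 6 = 4
i=4: (i + s[i]) mod n = (4 + 0) mod 6 = 4
i=5: (i + s[i]) mod n = (5 + 4) mod 6 = 3
Residues: [0, 3, 3, 4, 4, 3], distinct: False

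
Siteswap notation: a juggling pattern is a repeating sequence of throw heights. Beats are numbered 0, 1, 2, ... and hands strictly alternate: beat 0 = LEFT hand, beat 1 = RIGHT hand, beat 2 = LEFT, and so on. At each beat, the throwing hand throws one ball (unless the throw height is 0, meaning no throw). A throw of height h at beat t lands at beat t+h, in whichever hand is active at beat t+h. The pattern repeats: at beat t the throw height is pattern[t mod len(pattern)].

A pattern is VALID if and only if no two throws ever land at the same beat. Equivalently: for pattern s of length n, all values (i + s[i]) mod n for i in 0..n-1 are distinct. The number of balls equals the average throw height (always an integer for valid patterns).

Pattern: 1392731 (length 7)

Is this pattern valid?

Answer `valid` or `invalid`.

Answer: invalid

Derivation:
i=0: (i + s[i]) mod n = (0 + 1) mod 7 = 1
i=1: (i + s[i]) mod n = (1 + 3) mod 7 = 4
i=2: (i + s[i]) mod n = (2 + 9) mod 7 = 4
i=3: (i + s[i]) mod n = (3 + 2) mod 7 = 5
i=4: (i + s[i]) mod n = (4 + 7) mod 7 = 4
i=5: (i + s[i]) mod n = (5 + 3) mod 7 = 1
i=6: (i + s[i]) mod n = (6 + 1) mod 7 = 0
Residues: [1, 4, 4, 5, 4, 1, 0], distinct: False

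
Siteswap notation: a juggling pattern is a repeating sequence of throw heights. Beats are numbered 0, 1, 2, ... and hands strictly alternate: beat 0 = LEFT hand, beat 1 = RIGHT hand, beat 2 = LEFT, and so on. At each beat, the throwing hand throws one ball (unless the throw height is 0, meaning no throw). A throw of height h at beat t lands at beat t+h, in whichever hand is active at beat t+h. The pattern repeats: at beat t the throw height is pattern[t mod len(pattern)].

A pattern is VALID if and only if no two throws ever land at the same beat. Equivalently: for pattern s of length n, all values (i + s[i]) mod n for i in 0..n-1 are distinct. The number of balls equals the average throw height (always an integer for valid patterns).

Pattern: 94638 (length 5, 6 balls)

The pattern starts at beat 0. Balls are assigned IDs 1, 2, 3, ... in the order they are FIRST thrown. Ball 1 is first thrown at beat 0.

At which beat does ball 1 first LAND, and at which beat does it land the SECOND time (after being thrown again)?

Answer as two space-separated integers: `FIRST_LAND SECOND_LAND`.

Answer: 9 17

Derivation:
Beat 0 (L): throw ball1 h=9 -> lands@9:R; in-air after throw: [b1@9:R]
Beat 1 (R): throw ball2 h=4 -> lands@5:R; in-air after throw: [b2@5:R b1@9:R]
Beat 2 (L): throw ball3 h=6 -> lands@8:L; in-air after throw: [b2@5:R b3@8:L b1@9:R]
Beat 3 (R): throw ball4 h=3 -> lands@6:L; in-air after throw: [b2@5:R b4@6:L b3@8:L b1@9:R]
Beat 4 (L): throw ball5 h=8 -> lands@12:L; in-air after throw: [b2@5:R b4@6:L b3@8:L b1@9:R b5@12:L]
Beat 5 (R): throw ball2 h=9 -> lands@14:L; in-air after throw: [b4@6:L b3@8:L b1@9:R b5@12:L b2@14:L]
Beat 6 (L): throw ball4 h=4 -> lands@10:L; in-air after throw: [b3@8:L b1@9:R b4@10:L b5@12:L b2@14:L]
Beat 7 (R): throw ball6 h=6 -> lands@13:R; in-air after throw: [b3@8:L b1@9:R b4@10:L b5@12:L b6@13:R b2@14:L]
Beat 8 (L): throw ball3 h=3 -> lands@11:R; in-air after throw: [b1@9:R b4@10:L b3@11:R b5@12:L b6@13:R b2@14:L]
Beat 9 (R): throw ball1 h=8 -> lands@17:R; in-air after throw: [b4@10:L b3@11:R b5@12:L b6@13:R b2@14:L b1@17:R]
Beat 10 (L): throw ball4 h=9 -> lands@19:R; in-air after throw: [b3@11:R b5@12:L b6@13:R b2@14:L b1@17:R b4@19:R]
Beat 11 (R): throw ball3 h=4 -> lands@15:R; in-air after throw: [b5@12:L b6@13:R b2@14:L b3@15:R b1@17:R b4@19:R]
Beat 12 (L): throw ball5 h=6 -> lands@18:L; in-air after throw: [b6@13:R b2@14:L b3@15:R b1@17:R b5@18:L b4@19:R]
Beat 13 (R): throw ball6 h=3 -> lands@16:L; in-air after throw: [b2@14:L b3@15:R b6@16:L b1@17:R b5@18:L b4@19:R]
Beat 14 (L): throw ball2 h=8 -> lands@22:L; in-air after throw: [b3@15:R b6@16:L b1@17:R b5@18:L b4@19:R b2@22:L]
Beat 15 (R): throw ball3 h=9 -> lands@24:L; in-air after throw: [b6@16:L b1@17:R b5@18:L b4@19:R b2@22:L b3@24:L]
Beat 16 (L): throw ball6 h=4 -> lands@20:L; in-air after throw: [b1@17:R b5@18:L b4@19:R b6@20:L b2@22:L b3@24:L]
Beat 17 (R): throw ball1 h=6 -> lands@23:R; in-air after throw: [b5@18:L b4@19:R b6@20:L b2@22:L b1@23:R b3@24:L]
Ball 1: thrown@0 h=9 -> first land @9; rethrown@9 h=8 -> second land @17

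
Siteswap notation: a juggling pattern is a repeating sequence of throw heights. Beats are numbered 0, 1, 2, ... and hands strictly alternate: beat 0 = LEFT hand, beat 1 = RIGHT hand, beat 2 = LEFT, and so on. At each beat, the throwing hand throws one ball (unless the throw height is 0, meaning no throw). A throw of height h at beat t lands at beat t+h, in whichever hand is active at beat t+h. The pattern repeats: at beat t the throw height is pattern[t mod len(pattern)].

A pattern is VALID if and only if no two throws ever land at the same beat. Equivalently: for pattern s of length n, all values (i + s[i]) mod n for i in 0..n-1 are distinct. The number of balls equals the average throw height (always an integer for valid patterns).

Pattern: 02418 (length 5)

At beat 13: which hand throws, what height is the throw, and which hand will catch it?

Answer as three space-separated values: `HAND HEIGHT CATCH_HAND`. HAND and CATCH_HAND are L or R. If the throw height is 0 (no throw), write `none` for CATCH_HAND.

Answer: R 1 L

Derivation:
Beat 13: 13 mod 2 = 1, so hand = R
Throw height = pattern[13 mod 5] = pattern[3] = 1
Lands at beat 13+1=14, 14 mod 2 = 0, so catch hand = L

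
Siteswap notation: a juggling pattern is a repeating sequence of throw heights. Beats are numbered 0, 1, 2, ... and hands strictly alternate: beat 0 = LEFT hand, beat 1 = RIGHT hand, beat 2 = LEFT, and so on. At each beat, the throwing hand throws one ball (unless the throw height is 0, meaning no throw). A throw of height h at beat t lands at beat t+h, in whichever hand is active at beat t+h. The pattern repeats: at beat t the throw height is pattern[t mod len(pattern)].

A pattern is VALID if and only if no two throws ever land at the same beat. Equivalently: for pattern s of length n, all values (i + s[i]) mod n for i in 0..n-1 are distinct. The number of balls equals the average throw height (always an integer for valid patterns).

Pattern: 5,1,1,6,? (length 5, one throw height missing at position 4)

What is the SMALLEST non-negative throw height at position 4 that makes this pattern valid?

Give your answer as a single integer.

i=0: (0 + 5) mod 5 = 0
i=1: (1 + 1) mod 5 = 2
i=2: (2 + 1) mod 5 = 3
i=3: (3 + 6) mod 5 = 4
i=4: s[i]=? (unknown)
Known residues: [0, 2, 3, 4]; need a permutation of 0..4, so missing residue r = 1
Need (4 + s) mod 5 = 1; smallest s = (1 - 4) mod 5 = 2

Answer: 2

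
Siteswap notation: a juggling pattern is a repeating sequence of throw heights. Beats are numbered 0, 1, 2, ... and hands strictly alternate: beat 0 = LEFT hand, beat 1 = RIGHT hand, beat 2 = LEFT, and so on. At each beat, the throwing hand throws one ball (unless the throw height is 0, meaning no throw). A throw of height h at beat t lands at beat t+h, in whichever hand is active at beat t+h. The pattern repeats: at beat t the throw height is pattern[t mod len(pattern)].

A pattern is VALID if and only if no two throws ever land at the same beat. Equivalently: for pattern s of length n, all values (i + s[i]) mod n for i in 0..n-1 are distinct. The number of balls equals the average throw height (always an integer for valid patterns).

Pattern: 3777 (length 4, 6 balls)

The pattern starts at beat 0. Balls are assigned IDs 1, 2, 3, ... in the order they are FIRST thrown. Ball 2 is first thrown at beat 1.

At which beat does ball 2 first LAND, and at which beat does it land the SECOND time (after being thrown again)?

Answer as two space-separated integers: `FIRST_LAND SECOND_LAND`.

Beat 0 (L): throw ball1 h=3 -> lands@3:R; in-air after throw: [b1@3:R]
Beat 1 (R): throw ball2 h=7 -> lands@8:L; in-air after throw: [b1@3:R b2@8:L]
Beat 2 (L): throw ball3 h=7 -> lands@9:R; in-air after throw: [b1@3:R b2@8:L b3@9:R]
Beat 3 (R): throw ball1 h=7 -> lands@10:L; in-air after throw: [b2@8:L b3@9:R b1@10:L]
Beat 4 (L): throw ball4 h=3 -> lands@7:R; in-air after throw: [b4@7:R b2@8:L b3@9:R b1@10:L]
Beat 5 (R): throw ball5 h=7 -> lands@12:L; in-air after throw: [b4@7:R b2@8:L b3@9:R b1@10:L b5@12:L]
Beat 6 (L): throw ball6 h=7 -> lands@13:R; in-air after throw: [b4@7:R b2@8:L b3@9:R b1@10:L b5@12:L b6@13:R]
Beat 7 (R): throw ball4 h=7 -> lands@14:L; in-air after throw: [b2@8:L b3@9:R b1@10:L b5@12:L b6@13:R b4@14:L]
Beat 8 (L): throw ball2 h=3 -> lands@11:R; in-air after throw: [b3@9:R b1@10:L b2@11:R b5@12:L b6@13:R b4@14:L]
Beat 9 (R): throw ball3 h=7 -> lands@16:L; in-air after throw: [b1@10:L b2@11:R b5@12:L b6@13:R b4@14:L b3@16:L]
Beat 10 (L): throw ball1 h=7 -> lands@17:R; in-air after throw: [b2@11:R b5@12:L b6@13:R b4@14:L b3@16:L b1@17:R]
Beat 11 (R): throw ball2 h=7 -> lands@18:L; in-air after throw: [b5@12:L b6@13:R b4@14:L b3@16:L b1@17:R b2@18:L]
Ball 2: thrown@1 h=7 -> first land @8; rethrown@8 h=3 -> second land @11

Answer: 8 11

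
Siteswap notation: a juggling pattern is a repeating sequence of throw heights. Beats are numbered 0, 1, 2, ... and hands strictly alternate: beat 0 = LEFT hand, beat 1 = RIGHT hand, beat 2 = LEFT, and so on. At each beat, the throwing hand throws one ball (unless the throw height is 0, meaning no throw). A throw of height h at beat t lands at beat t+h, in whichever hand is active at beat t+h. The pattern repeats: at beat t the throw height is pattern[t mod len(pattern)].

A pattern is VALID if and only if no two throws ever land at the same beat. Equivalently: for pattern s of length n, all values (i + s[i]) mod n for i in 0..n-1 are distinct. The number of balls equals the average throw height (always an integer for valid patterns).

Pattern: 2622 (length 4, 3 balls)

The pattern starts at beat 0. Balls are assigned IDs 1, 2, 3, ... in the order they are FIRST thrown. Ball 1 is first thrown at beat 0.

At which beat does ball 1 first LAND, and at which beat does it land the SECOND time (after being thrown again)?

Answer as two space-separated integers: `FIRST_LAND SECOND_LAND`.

Answer: 2 4

Derivation:
Beat 0 (L): throw ball1 h=2 -> lands@2:L; in-air after throw: [b1@2:L]
Beat 1 (R): throw ball2 h=6 -> lands@7:R; in-air after throw: [b1@2:L b2@7:R]
Beat 2 (L): throw ball1 h=2 -> lands@4:L; in-air after throw: [b1@4:L b2@7:R]
Beat 3 (R): throw ball3 h=2 -> lands@5:R; in-air after throw: [b1@4:L b3@5:R b2@7:R]
Beat 4 (L): throw ball1 h=2 -> lands@6:L; in-air after throw: [b3@5:R b1@6:L b2@7:R]
Ball 1: thrown@0 h=2 -> first land @2; rethrown@2 h=2 -> second land @4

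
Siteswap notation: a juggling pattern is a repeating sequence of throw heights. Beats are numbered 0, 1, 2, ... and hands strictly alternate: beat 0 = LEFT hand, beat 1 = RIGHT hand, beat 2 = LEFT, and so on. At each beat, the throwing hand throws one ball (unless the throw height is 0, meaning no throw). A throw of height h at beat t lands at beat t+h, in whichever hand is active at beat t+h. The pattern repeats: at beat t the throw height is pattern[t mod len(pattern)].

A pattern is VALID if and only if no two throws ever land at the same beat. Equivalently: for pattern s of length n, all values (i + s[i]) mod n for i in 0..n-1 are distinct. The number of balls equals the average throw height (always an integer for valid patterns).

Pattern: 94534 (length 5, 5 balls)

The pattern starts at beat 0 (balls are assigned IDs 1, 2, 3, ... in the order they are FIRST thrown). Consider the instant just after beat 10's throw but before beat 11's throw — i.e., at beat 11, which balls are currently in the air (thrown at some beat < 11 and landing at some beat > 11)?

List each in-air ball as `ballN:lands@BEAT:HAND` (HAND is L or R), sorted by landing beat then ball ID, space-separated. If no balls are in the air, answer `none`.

Answer: ball3:lands@12:L ball1:lands@13:R ball2:lands@14:L ball4:lands@19:R

Derivation:
Beat 0 (L): throw ball1 h=9 -> lands@9:R; in-air after throw: [b1@9:R]
Beat 1 (R): throw ball2 h=4 -> lands@5:R; in-air after throw: [b2@5:R b1@9:R]
Beat 2 (L): throw ball3 h=5 -> lands@7:R; in-air after throw: [b2@5:R b3@7:R b1@9:R]
Beat 3 (R): throw ball4 h=3 -> lands@6:L; in-air after throw: [b2@5:R b4@6:L b3@7:R b1@9:R]
Beat 4 (L): throw ball5 h=4 -> lands@8:L; in-air after throw: [b2@5:R b4@6:L b3@7:R b5@8:L b1@9:R]
Beat 5 (R): throw ball2 h=9 -> lands@14:L; in-air after throw: [b4@6:L b3@7:R b5@8:L b1@9:R b2@14:L]
Beat 6 (L): throw ball4 h=4 -> lands@10:L; in-air after throw: [b3@7:R b5@8:L b1@9:R b4@10:L b2@14:L]
Beat 7 (R): throw ball3 h=5 -> lands@12:L; in-air after throw: [b5@8:L b1@9:R b4@10:L b3@12:L b2@14:L]
Beat 8 (L): throw ball5 h=3 -> lands@11:R; in-air after throw: [b1@9:R b4@10:L b5@11:R b3@12:L b2@14:L]
Beat 9 (R): throw ball1 h=4 -> lands@13:R; in-air after throw: [b4@10:L b5@11:R b3@12:L b1@13:R b2@14:L]
Beat 10 (L): throw ball4 h=9 -> lands@19:R; in-air after throw: [b5@11:R b3@12:L b1@13:R b2@14:L b4@19:R]
Beat 11 (R): throw ball5 h=4 -> lands@15:R; in-air after throw: [b3@12:L b1@13:R b2@14:L b5@15:R b4@19:R]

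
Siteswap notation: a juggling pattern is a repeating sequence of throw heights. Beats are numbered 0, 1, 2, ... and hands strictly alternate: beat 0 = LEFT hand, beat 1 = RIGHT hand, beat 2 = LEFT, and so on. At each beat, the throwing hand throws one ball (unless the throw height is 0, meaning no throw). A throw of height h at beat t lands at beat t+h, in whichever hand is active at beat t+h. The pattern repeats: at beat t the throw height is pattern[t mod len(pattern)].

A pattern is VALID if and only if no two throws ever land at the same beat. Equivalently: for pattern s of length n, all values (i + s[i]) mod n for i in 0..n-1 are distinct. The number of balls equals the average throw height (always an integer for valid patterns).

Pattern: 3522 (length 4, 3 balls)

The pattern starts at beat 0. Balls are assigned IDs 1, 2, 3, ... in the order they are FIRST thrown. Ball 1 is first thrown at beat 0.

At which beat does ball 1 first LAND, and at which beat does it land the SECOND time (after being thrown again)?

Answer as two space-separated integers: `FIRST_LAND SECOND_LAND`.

Beat 0 (L): throw ball1 h=3 -> lands@3:R; in-air after throw: [b1@3:R]
Beat 1 (R): throw ball2 h=5 -> lands@6:L; in-air after throw: [b1@3:R b2@6:L]
Beat 2 (L): throw ball3 h=2 -> lands@4:L; in-air after throw: [b1@3:R b3@4:L b2@6:L]
Beat 3 (R): throw ball1 h=2 -> lands@5:R; in-air after throw: [b3@4:L b1@5:R b2@6:L]
Beat 4 (L): throw ball3 h=3 -> lands@7:R; in-air after throw: [b1@5:R b2@6:L b3@7:R]
Beat 5 (R): throw ball1 h=5 -> lands@10:L; in-air after throw: [b2@6:L b3@7:R b1@10:L]
Ball 1: thrown@0 h=3 -> first land @3; rethrown@3 h=2 -> second land @5

Answer: 3 5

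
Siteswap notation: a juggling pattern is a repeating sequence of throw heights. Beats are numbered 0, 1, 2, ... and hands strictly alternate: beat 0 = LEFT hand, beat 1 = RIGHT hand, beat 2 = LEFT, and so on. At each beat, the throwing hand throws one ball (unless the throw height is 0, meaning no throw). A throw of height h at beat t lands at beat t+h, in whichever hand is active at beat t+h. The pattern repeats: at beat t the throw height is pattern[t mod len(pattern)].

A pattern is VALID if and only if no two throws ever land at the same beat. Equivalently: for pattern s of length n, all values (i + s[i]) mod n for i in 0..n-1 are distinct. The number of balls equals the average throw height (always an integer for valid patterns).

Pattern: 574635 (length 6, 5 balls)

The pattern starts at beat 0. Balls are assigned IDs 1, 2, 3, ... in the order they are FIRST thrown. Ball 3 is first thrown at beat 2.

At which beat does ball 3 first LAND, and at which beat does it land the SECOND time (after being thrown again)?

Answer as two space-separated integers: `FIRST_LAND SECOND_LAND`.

Beat 0 (L): throw ball1 h=5 -> lands@5:R; in-air after throw: [b1@5:R]
Beat 1 (R): throw ball2 h=7 -> lands@8:L; in-air after throw: [b1@5:R b2@8:L]
Beat 2 (L): throw ball3 h=4 -> lands@6:L; in-air after throw: [b1@5:R b3@6:L b2@8:L]
Beat 3 (R): throw ball4 h=6 -> lands@9:R; in-air after throw: [b1@5:R b3@6:L b2@8:L b4@9:R]
Beat 4 (L): throw ball5 h=3 -> lands@7:R; in-air after throw: [b1@5:R b3@6:L b5@7:R b2@8:L b4@9:R]
Beat 5 (R): throw ball1 h=5 -> lands@10:L; in-air after throw: [b3@6:L b5@7:R b2@8:L b4@9:R b1@10:L]
Beat 6 (L): throw ball3 h=5 -> lands@11:R; in-air after throw: [b5@7:R b2@8:L b4@9:R b1@10:L b3@11:R]
Beat 7 (R): throw ball5 h=7 -> lands@14:L; in-air after throw: [b2@8:L b4@9:R b1@10:L b3@11:R b5@14:L]
Beat 8 (L): throw ball2 h=4 -> lands@12:L; in-air after throw: [b4@9:R b1@10:L b3@11:R b2@12:L b5@14:L]
Beat 9 (R): throw ball4 h=6 -> lands@15:R; in-air after throw: [b1@10:L b3@11:R b2@12:L b5@14:L b4@15:R]
Beat 10 (L): throw ball1 h=3 -> lands@13:R; in-air after throw: [b3@11:R b2@12:L b1@13:R b5@14:L b4@15:R]
Beat 11 (R): throw ball3 h=5 -> lands@16:L; in-air after throw: [b2@12:L b1@13:R b5@14:L b4@15:R b3@16:L]
Ball 3: thrown@2 h=4 -> first land @6; rethrown@6 h=5 -> second land @11

Answer: 6 11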